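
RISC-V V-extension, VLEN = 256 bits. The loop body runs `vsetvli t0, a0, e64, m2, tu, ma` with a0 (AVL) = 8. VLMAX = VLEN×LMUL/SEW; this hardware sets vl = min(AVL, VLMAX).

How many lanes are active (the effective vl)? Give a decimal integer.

vl = 8

VLMAX = VLEN×LMUL/SEW = 256×2/64 = 8
vl = min(AVL, VLMAX) = min(8, 8) = 8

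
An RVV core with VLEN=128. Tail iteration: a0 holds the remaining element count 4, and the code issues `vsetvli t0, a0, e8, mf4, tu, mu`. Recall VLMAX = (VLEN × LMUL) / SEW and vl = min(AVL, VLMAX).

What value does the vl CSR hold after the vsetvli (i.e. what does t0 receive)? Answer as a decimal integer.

lanes per group: 128·1/4/8 = 4
AVL=4 ≤ VLMAX=4, so vl = 4

vl = 4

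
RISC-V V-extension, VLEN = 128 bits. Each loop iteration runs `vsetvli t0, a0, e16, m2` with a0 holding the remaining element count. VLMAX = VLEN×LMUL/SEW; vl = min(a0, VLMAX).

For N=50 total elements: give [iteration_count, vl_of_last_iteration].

lanes per group: 128·2/16 = 16
50 elements at 16/iter → 4 passes, remainder 2 on the last

[iterations, last_vl] = [4, 2]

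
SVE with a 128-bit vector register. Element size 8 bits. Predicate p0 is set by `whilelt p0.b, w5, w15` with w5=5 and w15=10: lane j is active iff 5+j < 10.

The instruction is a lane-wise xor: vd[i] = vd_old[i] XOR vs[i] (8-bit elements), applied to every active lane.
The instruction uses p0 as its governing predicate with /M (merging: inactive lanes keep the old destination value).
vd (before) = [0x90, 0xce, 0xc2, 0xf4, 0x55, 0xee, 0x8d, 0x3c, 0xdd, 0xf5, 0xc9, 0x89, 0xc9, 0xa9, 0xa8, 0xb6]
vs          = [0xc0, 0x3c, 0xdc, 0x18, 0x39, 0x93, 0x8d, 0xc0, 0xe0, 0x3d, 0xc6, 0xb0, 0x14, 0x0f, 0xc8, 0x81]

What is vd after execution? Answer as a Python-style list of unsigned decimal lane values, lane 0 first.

128-bit reg / 8-bit elem → 16 lanes
whilelt: lane j active iff 5+j < 10 → j < 5 → 5 active
vd[0] xor(0x90,0xc0) -> 0x50
vd[1] xor(0xce,0x3c) -> 0xf2
vd[2] xor(0xc2,0xdc) -> 0x1e
vd[3] xor(0xf4,0x18) -> 0xec
vd[4] xor(0x55,0x39) -> 0x6c
vd[5] tail/keep -> 0xee
vd[6] tail/keep -> 0x8d
vd[7] tail/keep -> 0x3c
vd[8] tail/keep -> 0xdd
vd[9] tail/keep -> 0xf5
vd[10] tail/keep -> 0xc9
vd[11] tail/keep -> 0x89
vd[12] tail/keep -> 0xc9
vd[13] tail/keep -> 0xa9
vd[14] tail/keep -> 0xa8
vd[15] tail/keep -> 0xb6

vd = [80, 242, 30, 236, 108, 238, 141, 60, 221, 245, 201, 137, 201, 169, 168, 182]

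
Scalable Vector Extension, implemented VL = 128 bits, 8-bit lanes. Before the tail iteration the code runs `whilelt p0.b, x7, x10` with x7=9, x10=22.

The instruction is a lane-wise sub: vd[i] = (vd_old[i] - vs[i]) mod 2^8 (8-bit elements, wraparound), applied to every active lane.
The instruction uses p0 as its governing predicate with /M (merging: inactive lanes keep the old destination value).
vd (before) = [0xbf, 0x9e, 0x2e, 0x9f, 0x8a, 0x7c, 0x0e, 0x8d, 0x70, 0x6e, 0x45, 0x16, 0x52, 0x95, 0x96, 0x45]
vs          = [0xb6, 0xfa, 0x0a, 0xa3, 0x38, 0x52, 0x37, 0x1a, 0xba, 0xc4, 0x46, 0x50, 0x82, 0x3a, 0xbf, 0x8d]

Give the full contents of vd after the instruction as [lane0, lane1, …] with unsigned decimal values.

vd = [9, 164, 36, 252, 82, 42, 215, 115, 182, 170, 255, 198, 208, 149, 150, 69]

lane count: 128 div 8 = 16
active while 9+j < 22, i.e. j ∈ [0,13) capped at 16 ⇒ 13
vd[0] sub(0xbf,0xb6) -> 0x09
vd[1] sub(0x9e,0xfa) -> 0xa4
vd[2] sub(0x2e,0x0a) -> 0x24
vd[3] sub(0x9f,0xa3) -> 0xfc
vd[4] sub(0x8a,0x38) -> 0x52
vd[5] sub(0x7c,0x52) -> 0x2a
vd[6] sub(0x0e,0x37) -> 0xd7
vd[7] sub(0x8d,0x1a) -> 0x73
vd[8] sub(0x70,0xba) -> 0xb6
vd[9] sub(0x6e,0xc4) -> 0xaa
vd[10] sub(0x45,0x46) -> 0xff
vd[11] sub(0x16,0x50) -> 0xc6
vd[12] sub(0x52,0x82) -> 0xd0
vd[13] tail/keep -> 0x95
vd[14] tail/keep -> 0x96
vd[15] tail/keep -> 0x45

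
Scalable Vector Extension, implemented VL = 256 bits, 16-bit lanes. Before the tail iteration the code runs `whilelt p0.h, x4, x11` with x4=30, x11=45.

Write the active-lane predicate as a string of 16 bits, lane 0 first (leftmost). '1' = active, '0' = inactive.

predicate = 1111111111111110

256-bit reg / 16-bit elem → 16 lanes
active while 30+j < 45, i.e. j ∈ [0,15) capped at 16 ⇒ 15
bits (lane 0 leftmost): 1111111111111110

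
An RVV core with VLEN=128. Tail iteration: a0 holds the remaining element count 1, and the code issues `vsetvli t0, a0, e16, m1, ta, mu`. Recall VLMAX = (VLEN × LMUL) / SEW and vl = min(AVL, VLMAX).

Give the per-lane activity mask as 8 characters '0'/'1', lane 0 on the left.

VLMAX = (128 × 1) / 16 = 8 lanes
AVL=1 ≤ VLMAX=8, so vl = 1
bits (lane 0 leftmost): 10000000

predicate = 10000000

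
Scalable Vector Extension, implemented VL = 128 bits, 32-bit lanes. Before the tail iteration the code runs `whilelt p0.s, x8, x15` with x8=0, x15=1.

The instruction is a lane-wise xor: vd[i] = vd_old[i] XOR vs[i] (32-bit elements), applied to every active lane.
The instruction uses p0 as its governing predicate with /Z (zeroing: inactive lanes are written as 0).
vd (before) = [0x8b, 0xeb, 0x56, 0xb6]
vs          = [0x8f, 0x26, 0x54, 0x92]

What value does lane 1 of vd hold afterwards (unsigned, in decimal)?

128-bit reg / 32-bit elem → 4 lanes
p0[j] = (0+j < 1); true for j=0..0 → 1 lanes set
  i=0: xor(0x8b,0x8f) → 4
  i=1: tail/zero → 0
  i=2: tail/zero → 0
  i=3: tail/zero → 0

vd[1] = 0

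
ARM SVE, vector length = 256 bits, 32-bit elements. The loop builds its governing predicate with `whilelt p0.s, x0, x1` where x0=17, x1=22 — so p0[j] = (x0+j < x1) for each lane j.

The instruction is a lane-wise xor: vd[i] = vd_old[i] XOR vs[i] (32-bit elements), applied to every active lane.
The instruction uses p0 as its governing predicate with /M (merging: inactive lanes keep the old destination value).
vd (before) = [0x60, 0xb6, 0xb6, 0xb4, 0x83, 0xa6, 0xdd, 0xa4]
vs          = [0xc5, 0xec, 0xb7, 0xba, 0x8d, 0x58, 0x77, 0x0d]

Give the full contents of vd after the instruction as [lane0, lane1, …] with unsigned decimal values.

vd = [165, 90, 1, 14, 14, 166, 221, 164]

lane count: 256 div 32 = 8
p0[j] = (17+j < 22); true for j=0..4 → 5 lanes set
lane  0: xor(0x60,0xc5) ⇒ 0xa5
lane  1: xor(0xb6,0xec) ⇒ 0x5a
lane  2: xor(0xb6,0xb7) ⇒ 0x01
lane  3: xor(0xb4,0xba) ⇒ 0x0e
lane  4: xor(0x83,0x8d) ⇒ 0x0e
lane  5: tail/keep ⇒ 0xa6
lane  6: tail/keep ⇒ 0xdd
lane  7: tail/keep ⇒ 0xa4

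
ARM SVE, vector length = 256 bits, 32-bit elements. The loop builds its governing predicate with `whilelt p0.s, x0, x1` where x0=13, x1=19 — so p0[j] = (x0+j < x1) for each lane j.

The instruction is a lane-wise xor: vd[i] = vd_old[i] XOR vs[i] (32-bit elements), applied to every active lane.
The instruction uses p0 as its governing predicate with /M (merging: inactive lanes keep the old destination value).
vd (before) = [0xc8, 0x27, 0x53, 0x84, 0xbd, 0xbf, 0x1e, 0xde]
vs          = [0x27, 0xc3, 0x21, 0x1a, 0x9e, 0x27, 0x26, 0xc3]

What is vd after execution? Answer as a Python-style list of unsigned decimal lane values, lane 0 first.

vd = [239, 228, 114, 158, 35, 152, 30, 222]

256-bit reg / 32-bit elem → 8 lanes
p0[j] = (13+j < 19); true for j=0..5 → 6 lanes set
[0] xor(0xc8,0x27) = 0xef
[1] xor(0x27,0xc3) = 0xe4
[2] xor(0x53,0x21) = 0x72
[3] xor(0x84,0x1a) = 0x9e
[4] xor(0xbd,0x9e) = 0x23
[5] xor(0xbf,0x27) = 0x98
[6] tail/keep = 0x1e
[7] tail/keep = 0xde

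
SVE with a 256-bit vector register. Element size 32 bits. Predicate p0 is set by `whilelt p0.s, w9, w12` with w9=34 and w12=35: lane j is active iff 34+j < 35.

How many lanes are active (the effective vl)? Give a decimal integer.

register lanes = 256/32 = 8
p0[j] = (34+j < 35); true for j=0..0 → 1 lanes set

vl = 1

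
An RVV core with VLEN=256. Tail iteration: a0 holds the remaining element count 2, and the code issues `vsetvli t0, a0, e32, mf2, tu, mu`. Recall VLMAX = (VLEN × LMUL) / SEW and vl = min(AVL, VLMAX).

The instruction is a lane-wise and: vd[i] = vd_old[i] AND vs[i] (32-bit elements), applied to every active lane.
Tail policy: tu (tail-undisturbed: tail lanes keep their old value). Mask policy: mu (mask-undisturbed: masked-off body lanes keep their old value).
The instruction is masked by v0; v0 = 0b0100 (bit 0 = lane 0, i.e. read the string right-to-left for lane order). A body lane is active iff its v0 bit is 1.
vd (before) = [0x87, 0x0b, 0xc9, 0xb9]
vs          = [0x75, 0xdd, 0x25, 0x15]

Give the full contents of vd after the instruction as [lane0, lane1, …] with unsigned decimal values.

vd = [135, 11, 201, 185]

VLMAX = VLEN×LMUL/SEW = 256×1/2/32 = 4
vl ← min(2, 4) = 2
[0] mask-off/keep = 0x87
[1] mask-off/keep = 0x0b
[2] tail/keep = 0xc9
[3] tail/keep = 0xb9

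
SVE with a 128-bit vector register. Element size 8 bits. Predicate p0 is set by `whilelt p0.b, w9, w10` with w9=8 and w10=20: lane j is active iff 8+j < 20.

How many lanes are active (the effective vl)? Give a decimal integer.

register lanes = 128/8 = 16
whilelt: lane j active iff 8+j < 20 → j < 12 → 12 active

vl = 12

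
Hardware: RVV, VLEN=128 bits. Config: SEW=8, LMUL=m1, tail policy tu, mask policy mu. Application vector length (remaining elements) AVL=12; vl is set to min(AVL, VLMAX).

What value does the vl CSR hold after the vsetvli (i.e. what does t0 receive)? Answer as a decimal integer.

vl = 12

lanes per group: 128·1/8 = 16
vl ← min(12, 16) = 12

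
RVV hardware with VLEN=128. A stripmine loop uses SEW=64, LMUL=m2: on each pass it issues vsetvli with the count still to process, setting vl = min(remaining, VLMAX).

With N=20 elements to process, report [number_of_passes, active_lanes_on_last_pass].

lanes per group: 128·2/64 = 4
iterations = ceil(20/4) = 5; final-pass vl = 4

[iterations, last_vl] = [5, 4]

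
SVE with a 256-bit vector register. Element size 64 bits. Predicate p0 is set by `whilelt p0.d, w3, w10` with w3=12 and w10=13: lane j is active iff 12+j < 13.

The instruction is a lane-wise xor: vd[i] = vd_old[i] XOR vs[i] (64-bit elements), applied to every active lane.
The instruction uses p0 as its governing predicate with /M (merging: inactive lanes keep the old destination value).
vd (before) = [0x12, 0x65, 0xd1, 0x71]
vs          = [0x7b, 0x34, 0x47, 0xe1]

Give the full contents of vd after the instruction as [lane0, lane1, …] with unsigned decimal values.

vd = [105, 101, 209, 113]

register lanes = 256/64 = 4
whilelt: lane j active iff 12+j < 13 → j < 1 → 1 active
vd[0] xor(0x12,0x7b) -> 0x69
vd[1] tail/keep -> 0x65
vd[2] tail/keep -> 0xd1
vd[3] tail/keep -> 0x71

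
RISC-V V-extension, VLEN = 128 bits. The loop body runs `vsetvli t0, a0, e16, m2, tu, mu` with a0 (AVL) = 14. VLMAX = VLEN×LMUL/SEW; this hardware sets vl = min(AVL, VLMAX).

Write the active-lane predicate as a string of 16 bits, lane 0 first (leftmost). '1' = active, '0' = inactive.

VLMAX = (128 × 2) / 16 = 16 lanes
vl = min(AVL, VLMAX) = min(14, 16) = 14
bits (lane 0 leftmost): 1111111111111100

predicate = 1111111111111100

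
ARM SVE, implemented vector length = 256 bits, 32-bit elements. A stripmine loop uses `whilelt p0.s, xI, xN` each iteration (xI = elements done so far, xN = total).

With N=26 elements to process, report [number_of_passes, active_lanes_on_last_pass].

register lanes = 256/32 = 8
N=26: ⌈26/8⌉ = 4 iters; last vl = 26 − 3×8 = 2

[iterations, last_vl] = [4, 2]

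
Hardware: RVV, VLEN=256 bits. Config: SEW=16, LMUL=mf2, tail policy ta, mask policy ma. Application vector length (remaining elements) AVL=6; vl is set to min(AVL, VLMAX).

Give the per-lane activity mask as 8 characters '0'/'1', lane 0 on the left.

predicate = 11111100

lanes per group: 256·1/2/16 = 8
vl = min(AVL, VLMAX) = min(6, 8) = 6
bits (lane 0 leftmost): 11111100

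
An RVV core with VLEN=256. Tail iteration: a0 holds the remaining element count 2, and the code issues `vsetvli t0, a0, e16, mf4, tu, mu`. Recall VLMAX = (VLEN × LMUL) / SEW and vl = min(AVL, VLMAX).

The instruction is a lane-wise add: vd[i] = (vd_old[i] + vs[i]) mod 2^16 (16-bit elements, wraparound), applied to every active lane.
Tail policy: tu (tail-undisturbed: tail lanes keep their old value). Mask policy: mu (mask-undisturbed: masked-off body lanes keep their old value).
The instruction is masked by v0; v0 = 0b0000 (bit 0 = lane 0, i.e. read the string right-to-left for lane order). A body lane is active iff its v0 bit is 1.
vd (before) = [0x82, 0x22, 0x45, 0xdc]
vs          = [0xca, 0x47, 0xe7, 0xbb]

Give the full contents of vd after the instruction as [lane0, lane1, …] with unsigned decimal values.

VLMAX = (256 × 1/4) / 16 = 4 lanes
AVL=2 ≤ VLMAX=4, so vl = 2
[0] mask-off/keep = 0x82
[1] mask-off/keep = 0x22
[2] tail/keep = 0x45
[3] tail/keep = 0xdc

vd = [130, 34, 69, 220]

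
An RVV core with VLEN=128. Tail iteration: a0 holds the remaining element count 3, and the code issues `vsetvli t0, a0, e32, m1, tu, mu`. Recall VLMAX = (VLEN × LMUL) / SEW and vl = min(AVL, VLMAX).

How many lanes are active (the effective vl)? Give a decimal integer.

lanes per group: 128·1/32 = 4
AVL=3 ≤ VLMAX=4, so vl = 3

vl = 3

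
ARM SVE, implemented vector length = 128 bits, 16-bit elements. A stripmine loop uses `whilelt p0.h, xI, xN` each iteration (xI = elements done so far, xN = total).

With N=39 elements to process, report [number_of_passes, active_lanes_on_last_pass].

[iterations, last_vl] = [5, 7]

lane count: 128 div 16 = 8
39 elements at 8/iter → 5 passes, remainder 7 on the last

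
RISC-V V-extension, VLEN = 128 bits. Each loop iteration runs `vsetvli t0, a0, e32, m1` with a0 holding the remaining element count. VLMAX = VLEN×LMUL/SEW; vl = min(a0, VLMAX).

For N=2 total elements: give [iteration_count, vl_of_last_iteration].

VLMAX = VLEN×LMUL/SEW = 128×1/32 = 4
2 elements at 4/iter → 1 passes, remainder 2 on the last

[iterations, last_vl] = [1, 2]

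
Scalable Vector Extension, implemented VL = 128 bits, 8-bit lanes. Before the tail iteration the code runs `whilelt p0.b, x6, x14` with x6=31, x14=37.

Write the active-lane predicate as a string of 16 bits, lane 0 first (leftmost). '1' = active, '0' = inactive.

128-bit reg / 8-bit elem → 16 lanes
active while 31+j < 37, i.e. j ∈ [0,6) capped at 16 ⇒ 6
bits (lane 0 leftmost): 1111110000000000

predicate = 1111110000000000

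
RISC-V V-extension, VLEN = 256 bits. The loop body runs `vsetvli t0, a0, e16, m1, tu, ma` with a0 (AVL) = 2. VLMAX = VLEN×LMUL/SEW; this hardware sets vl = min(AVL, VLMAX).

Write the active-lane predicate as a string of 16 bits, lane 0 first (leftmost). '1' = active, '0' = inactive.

predicate = 1100000000000000

VLMAX = (256 × 1) / 16 = 16 lanes
AVL=2 ≤ VLMAX=16, so vl = 2
bits (lane 0 leftmost): 1100000000000000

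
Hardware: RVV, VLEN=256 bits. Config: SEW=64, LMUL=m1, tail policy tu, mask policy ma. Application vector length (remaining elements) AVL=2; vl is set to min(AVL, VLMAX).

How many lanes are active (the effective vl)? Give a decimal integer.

VLMAX = VLEN×LMUL/SEW = 256×1/64 = 4
AVL=2 ≤ VLMAX=4, so vl = 2

vl = 2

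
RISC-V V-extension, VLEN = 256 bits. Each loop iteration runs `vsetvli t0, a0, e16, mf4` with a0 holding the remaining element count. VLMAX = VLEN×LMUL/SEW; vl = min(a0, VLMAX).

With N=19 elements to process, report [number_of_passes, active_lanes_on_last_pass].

[iterations, last_vl] = [5, 3]

lanes per group: 256·1/4/16 = 4
N=19: ⌈19/4⌉ = 5 iters; last vl = 19 − 4×4 = 3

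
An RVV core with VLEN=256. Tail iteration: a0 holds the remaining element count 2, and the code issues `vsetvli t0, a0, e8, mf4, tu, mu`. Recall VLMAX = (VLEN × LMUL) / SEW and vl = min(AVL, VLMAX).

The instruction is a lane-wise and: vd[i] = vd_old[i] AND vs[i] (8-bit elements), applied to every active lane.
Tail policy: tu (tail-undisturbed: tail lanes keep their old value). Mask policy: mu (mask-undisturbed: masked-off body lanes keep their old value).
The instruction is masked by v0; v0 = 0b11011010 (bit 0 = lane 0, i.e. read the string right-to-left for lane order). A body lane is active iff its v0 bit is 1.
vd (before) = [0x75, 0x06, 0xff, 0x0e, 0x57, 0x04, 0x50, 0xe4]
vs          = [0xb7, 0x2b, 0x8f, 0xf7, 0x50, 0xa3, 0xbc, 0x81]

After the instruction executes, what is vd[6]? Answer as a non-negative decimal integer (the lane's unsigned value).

vd[6] = 80

VLMAX = (256 × 1/4) / 8 = 8 lanes
vl ← min(2, 8) = 2
vd[0] mask-off/keep -> 0x75
vd[1] and(0x06,0x2b) -> 0x02
vd[2] tail/keep -> 0xff
vd[3] tail/keep -> 0x0e
vd[4] tail/keep -> 0x57
vd[5] tail/keep -> 0x04
vd[6] tail/keep -> 0x50
vd[7] tail/keep -> 0xe4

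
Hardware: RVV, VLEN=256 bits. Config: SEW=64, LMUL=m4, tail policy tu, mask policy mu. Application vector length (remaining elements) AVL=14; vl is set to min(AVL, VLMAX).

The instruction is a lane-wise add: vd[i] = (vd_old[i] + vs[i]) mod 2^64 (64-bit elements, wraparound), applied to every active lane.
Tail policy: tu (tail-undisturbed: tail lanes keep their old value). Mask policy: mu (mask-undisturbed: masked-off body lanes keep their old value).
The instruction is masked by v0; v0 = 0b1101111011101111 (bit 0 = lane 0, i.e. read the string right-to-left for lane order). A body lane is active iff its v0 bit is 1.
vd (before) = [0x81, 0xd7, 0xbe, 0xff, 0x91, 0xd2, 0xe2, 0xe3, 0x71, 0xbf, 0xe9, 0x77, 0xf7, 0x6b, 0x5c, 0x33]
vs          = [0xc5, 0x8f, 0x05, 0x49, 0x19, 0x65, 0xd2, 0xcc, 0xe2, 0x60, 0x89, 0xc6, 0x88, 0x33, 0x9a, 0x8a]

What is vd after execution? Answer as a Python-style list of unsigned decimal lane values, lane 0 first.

VLMAX = (256 × 4) / 64 = 16 lanes
AVL=14 ≤ VLMAX=16, so vl = 14
  i=0: add(0x81,0xc5) → 326
  i=1: add(0xd7,0x8f) → 358
  i=2: add(0xbe,0x05) → 195
  i=3: add(0xff,0x49) → 328
  i=4: mask-off/keep → 145
  i=5: add(0xd2,0x65) → 311
  i=6: add(0xe2,0xd2) → 436
  i=7: add(0xe3,0xcc) → 431
  i=8: mask-off/keep → 113
  i=9: add(0xbf,0x60) → 287
  i=10: add(0xe9,0x89) → 370
  i=11: add(0x77,0xc6) → 317
  i=12: add(0xf7,0x88) → 383
  i=13: mask-off/keep → 107
  i=14: tail/keep → 92
  i=15: tail/keep → 51

vd = [326, 358, 195, 328, 145, 311, 436, 431, 113, 287, 370, 317, 383, 107, 92, 51]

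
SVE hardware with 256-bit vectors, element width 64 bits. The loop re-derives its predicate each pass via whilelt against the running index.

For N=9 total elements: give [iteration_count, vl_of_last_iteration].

lane count: 256 div 64 = 4
iterations = ceil(9/4) = 3; final-pass vl = 1

[iterations, last_vl] = [3, 1]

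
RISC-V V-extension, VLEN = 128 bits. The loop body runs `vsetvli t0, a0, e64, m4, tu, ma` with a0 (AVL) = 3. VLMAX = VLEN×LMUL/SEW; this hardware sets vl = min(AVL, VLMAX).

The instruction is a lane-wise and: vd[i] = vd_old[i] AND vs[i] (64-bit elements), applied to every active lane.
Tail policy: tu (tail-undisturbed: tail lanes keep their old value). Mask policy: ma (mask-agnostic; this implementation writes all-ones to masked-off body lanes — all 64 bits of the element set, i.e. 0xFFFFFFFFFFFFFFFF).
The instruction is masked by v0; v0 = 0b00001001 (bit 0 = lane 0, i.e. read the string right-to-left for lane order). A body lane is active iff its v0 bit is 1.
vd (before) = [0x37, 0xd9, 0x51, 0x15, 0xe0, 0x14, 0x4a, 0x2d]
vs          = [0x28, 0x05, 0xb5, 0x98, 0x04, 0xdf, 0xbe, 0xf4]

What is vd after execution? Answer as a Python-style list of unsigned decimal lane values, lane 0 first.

vd = [32, 18446744073709551615, 18446744073709551615, 21, 224, 20, 74, 45]

lanes per group: 128·4/64 = 8
vl ← min(3, 8) = 3
  i=0: and(0x37,0x28) → 32
  i=1: mask-off/ones → 18446744073709551615
  i=2: mask-off/ones → 18446744073709551615
  i=3: tail/keep → 21
  i=4: tail/keep → 224
  i=5: tail/keep → 20
  i=6: tail/keep → 74
  i=7: tail/keep → 45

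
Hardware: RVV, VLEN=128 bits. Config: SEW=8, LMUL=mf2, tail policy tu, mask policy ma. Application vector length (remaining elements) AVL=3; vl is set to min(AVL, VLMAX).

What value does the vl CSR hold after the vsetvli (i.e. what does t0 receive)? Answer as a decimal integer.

vl = 3

lanes per group: 128·1/2/8 = 8
AVL=3 ≤ VLMAX=8, so vl = 3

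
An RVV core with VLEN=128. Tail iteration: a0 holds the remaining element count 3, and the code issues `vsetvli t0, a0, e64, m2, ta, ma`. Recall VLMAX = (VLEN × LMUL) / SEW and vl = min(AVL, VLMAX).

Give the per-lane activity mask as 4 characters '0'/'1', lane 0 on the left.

predicate = 1110

lanes per group: 128·2/64 = 4
vl ← min(3, 4) = 3
bits (lane 0 leftmost): 1110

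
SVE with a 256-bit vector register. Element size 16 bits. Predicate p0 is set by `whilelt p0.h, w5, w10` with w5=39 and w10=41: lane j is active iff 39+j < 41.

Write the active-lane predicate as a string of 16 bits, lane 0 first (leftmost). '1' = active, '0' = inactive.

lane count: 256 div 16 = 16
whilelt: lane j active iff 39+j < 41 → j < 2 → 2 active
bits (lane 0 leftmost): 1100000000000000

predicate = 1100000000000000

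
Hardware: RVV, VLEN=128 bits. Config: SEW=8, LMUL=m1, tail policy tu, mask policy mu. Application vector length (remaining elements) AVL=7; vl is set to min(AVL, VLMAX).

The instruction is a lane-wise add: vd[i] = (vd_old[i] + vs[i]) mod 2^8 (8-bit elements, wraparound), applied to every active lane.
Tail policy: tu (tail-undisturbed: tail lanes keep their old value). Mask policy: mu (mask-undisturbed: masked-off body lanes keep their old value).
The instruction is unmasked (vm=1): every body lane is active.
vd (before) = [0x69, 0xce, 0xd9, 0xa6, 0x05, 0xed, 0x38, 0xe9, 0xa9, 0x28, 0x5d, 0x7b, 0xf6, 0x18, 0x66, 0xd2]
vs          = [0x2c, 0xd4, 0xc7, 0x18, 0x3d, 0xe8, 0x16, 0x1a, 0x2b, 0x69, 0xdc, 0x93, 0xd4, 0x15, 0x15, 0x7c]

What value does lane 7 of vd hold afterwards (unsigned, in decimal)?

vd[7] = 233

lanes per group: 128·1/8 = 16
vl = min(AVL, VLMAX) = min(7, 16) = 7
lane  0: add(0x69,0x2c) ⇒ 0x95
lane  1: add(0xce,0xd4) ⇒ 0xa2
lane  2: add(0xd9,0xc7) ⇒ 0xa0
lane  3: add(0xa6,0x18) ⇒ 0xbe
lane  4: add(0x05,0x3d) ⇒ 0x42
lane  5: add(0xed,0xe8) ⇒ 0xd5
lane  6: add(0x38,0x16) ⇒ 0x4e
lane  7: tail/keep ⇒ 0xe9
lane  8: tail/keep ⇒ 0xa9
lane  9: tail/keep ⇒ 0x28
lane 10: tail/keep ⇒ 0x5d
lane 11: tail/keep ⇒ 0x7b
lane 12: tail/keep ⇒ 0xf6
lane 13: tail/keep ⇒ 0x18
lane 14: tail/keep ⇒ 0x66
lane 15: tail/keep ⇒ 0xd2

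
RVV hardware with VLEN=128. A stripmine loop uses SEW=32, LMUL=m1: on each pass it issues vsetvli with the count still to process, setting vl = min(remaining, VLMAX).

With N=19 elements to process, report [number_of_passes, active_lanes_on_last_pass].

[iterations, last_vl] = [5, 3]

VLMAX = (128 × 1) / 32 = 4 lanes
19 elements at 4/iter → 5 passes, remainder 3 on the last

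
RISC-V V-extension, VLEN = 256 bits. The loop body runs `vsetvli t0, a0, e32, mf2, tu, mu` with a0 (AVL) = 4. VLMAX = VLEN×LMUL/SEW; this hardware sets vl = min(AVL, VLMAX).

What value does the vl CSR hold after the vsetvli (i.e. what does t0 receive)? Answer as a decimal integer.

vl = 4

VLMAX = (256 × 1/2) / 32 = 4 lanes
vl = min(AVL, VLMAX) = min(4, 4) = 4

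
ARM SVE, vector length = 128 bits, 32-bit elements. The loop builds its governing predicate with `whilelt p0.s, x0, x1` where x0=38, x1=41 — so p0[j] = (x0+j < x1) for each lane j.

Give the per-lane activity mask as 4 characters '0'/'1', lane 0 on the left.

predicate = 1110

128-bit reg / 32-bit elem → 4 lanes
whilelt: lane j active iff 38+j < 41 → j < 3 → 3 active
bits (lane 0 leftmost): 1110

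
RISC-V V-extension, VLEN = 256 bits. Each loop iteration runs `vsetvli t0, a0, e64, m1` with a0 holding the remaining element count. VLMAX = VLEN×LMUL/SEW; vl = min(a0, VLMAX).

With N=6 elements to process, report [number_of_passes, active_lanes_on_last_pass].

[iterations, last_vl] = [2, 2]

VLMAX = VLEN×LMUL/SEW = 256×1/64 = 4
iterations = ceil(6/4) = 2; final-pass vl = 2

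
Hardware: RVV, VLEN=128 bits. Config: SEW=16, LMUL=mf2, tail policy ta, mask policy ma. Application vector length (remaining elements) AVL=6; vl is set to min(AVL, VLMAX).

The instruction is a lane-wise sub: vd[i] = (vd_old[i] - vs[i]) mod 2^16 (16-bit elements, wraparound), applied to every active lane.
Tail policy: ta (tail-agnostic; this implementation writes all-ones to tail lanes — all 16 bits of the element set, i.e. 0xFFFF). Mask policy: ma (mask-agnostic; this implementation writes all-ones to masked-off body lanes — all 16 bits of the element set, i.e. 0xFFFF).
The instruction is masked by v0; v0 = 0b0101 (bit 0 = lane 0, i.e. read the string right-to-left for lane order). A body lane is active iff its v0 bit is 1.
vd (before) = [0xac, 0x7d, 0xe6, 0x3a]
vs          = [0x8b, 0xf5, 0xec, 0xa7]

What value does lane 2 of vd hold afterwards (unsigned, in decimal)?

VLMAX = VLEN×LMUL/SEW = 128×1/2/16 = 4
vl = min(AVL, VLMAX) = min(6, 4) = 4
vd[0] sub(0xac,0x8b) -> 0x21
vd[1] mask-off/ones -> 0xffff
vd[2] sub(0xe6,0xec) -> 0xfffa
vd[3] mask-off/ones -> 0xffff

vd[2] = 65530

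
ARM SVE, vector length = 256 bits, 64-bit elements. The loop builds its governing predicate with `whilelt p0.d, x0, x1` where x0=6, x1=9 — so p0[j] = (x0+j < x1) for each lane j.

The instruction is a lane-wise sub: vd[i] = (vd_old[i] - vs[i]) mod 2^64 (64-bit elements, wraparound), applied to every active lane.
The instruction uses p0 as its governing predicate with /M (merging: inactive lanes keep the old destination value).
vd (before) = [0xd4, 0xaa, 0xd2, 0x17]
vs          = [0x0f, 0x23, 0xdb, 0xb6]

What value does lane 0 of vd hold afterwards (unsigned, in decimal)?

lane count: 256 div 64 = 4
p0[j] = (6+j < 9); true for j=0..2 → 3 lanes set
lane  0: sub(0xd4,0x0f) ⇒ 0xc5
lane  1: sub(0xaa,0x23) ⇒ 0x87
lane  2: sub(0xd2,0xdb) ⇒ 0xfffffffffffffff7
lane  3: tail/keep ⇒ 0x17

vd[0] = 197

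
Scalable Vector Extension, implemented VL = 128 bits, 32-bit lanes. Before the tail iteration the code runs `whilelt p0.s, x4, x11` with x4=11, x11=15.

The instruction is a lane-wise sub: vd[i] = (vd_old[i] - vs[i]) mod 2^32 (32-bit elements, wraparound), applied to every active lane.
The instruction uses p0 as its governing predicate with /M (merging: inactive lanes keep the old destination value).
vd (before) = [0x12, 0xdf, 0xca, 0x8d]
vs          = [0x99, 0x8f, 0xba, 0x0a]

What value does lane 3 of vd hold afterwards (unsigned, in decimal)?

lane count: 128 div 32 = 4
whilelt: lane j active iff 11+j < 15 → j < 4 → 4 active
vd[0] sub(0x12,0x99) -> 0xffffff79
vd[1] sub(0xdf,0x8f) -> 0x50
vd[2] sub(0xca,0xba) -> 0x10
vd[3] sub(0x8d,0x0a) -> 0x83

vd[3] = 131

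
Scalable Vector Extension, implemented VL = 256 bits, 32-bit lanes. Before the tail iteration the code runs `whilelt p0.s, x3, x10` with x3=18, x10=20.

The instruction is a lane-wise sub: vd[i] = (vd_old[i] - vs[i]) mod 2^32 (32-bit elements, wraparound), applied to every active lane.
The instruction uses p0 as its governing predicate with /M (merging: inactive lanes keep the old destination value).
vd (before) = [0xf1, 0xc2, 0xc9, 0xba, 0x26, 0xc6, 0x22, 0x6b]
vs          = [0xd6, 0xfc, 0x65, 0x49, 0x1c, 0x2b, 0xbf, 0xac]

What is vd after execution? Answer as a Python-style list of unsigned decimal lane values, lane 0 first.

vd = [27, 4294967238, 201, 186, 38, 198, 34, 107]

lane count: 256 div 32 = 8
whilelt: lane j active iff 18+j < 20 → j < 2 → 2 active
[0] sub(0xf1,0xd6) = 0x1b
[1] sub(0xc2,0xfc) = 0xffffffc6
[2] tail/keep = 0xc9
[3] tail/keep = 0xba
[4] tail/keep = 0x26
[5] tail/keep = 0xc6
[6] tail/keep = 0x22
[7] tail/keep = 0x6b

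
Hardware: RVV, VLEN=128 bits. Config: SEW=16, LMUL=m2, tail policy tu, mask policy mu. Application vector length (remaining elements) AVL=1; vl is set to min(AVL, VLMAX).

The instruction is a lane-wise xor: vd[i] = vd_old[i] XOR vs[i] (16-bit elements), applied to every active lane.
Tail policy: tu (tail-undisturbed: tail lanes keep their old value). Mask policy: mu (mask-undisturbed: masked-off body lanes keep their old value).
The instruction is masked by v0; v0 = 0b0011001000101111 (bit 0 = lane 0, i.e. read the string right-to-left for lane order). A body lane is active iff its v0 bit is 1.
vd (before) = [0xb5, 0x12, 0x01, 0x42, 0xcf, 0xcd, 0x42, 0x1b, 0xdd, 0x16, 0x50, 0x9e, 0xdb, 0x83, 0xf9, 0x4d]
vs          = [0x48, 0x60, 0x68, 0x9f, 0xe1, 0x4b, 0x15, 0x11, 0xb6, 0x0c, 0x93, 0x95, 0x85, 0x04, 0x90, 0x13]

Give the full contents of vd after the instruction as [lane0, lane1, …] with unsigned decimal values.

vd = [253, 18, 1, 66, 207, 205, 66, 27, 221, 22, 80, 158, 219, 131, 249, 77]

lanes per group: 128·2/16 = 16
AVL=1 ≤ VLMAX=16, so vl = 1
  i=0: xor(0xb5,0x48) → 253
  i=1: tail/keep → 18
  i=2: tail/keep → 1
  i=3: tail/keep → 66
  i=4: tail/keep → 207
  i=5: tail/keep → 205
  i=6: tail/keep → 66
  i=7: tail/keep → 27
  i=8: tail/keep → 221
  i=9: tail/keep → 22
  i=10: tail/keep → 80
  i=11: tail/keep → 158
  i=12: tail/keep → 219
  i=13: tail/keep → 131
  i=14: tail/keep → 249
  i=15: tail/keep → 77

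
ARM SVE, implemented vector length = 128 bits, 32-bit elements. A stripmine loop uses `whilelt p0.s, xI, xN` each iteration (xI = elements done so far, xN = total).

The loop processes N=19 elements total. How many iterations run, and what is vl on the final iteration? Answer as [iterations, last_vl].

128-bit reg / 32-bit elem → 4 lanes
N=19: ⌈19/4⌉ = 5 iters; last vl = 19 − 4×4 = 3

[iterations, last_vl] = [5, 3]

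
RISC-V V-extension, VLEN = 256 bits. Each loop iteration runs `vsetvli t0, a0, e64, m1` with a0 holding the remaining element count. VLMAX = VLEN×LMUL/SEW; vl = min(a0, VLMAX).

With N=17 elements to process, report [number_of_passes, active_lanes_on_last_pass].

[iterations, last_vl] = [5, 1]

VLMAX = (256 × 1) / 64 = 4 lanes
iterations = ceil(17/4) = 5; final-pass vl = 1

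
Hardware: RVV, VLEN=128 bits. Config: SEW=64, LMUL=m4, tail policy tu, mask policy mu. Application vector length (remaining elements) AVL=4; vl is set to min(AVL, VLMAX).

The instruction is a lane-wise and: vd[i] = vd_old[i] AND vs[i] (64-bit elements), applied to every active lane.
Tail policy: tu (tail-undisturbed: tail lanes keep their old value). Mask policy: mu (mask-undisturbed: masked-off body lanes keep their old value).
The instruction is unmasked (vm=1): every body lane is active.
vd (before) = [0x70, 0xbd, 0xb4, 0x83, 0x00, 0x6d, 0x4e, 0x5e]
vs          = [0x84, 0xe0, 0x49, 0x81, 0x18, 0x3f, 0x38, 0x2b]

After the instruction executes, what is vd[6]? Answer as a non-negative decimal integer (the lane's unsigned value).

vd[6] = 78

VLMAX = (128 × 4) / 64 = 8 lanes
vl = min(AVL, VLMAX) = min(4, 8) = 4
[0] and(0x70,0x84) = 0x00
[1] and(0xbd,0xe0) = 0xa0
[2] and(0xb4,0x49) = 0x00
[3] and(0x83,0x81) = 0x81
[4] tail/keep = 0x00
[5] tail/keep = 0x6d
[6] tail/keep = 0x4e
[7] tail/keep = 0x5e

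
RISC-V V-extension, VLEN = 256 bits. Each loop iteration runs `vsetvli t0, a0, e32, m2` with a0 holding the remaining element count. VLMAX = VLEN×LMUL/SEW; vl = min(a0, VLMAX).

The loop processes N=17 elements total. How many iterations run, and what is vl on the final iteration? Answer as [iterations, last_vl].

[iterations, last_vl] = [2, 1]

VLMAX = (256 × 2) / 32 = 16 lanes
17 elements at 16/iter → 2 passes, remainder 1 on the last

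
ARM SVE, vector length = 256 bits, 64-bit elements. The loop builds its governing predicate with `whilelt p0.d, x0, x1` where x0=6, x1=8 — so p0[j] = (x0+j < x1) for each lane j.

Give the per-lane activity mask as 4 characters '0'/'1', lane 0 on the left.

lane count: 256 div 64 = 4
whilelt: lane j active iff 6+j < 8 → j < 2 → 2 active
bits (lane 0 leftmost): 1100

predicate = 1100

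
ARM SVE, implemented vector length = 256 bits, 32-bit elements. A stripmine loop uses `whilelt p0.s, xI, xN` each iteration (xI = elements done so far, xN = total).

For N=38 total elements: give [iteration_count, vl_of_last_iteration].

[iterations, last_vl] = [5, 6]

lane count: 256 div 32 = 8
N=38: ⌈38/8⌉ = 5 iters; last vl = 38 − 4×8 = 6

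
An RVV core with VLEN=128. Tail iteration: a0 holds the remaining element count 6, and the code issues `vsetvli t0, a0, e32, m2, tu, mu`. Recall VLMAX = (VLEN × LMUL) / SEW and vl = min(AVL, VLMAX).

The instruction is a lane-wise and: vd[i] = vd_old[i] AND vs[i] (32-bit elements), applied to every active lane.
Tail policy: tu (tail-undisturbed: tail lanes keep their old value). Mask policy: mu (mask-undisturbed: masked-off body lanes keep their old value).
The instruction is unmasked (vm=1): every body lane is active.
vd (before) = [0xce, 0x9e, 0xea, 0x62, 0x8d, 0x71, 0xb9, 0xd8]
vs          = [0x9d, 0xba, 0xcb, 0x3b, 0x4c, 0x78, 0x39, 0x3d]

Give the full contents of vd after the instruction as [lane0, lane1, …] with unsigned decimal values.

VLMAX = VLEN×LMUL/SEW = 128×2/32 = 8
vl ← min(6, 8) = 6
vd[0] and(0xce,0x9d) -> 0x8c
vd[1] and(0x9e,0xba) -> 0x9a
vd[2] and(0xea,0xcb) -> 0xca
vd[3] and(0x62,0x3b) -> 0x22
vd[4] and(0x8d,0x4c) -> 0x0c
vd[5] and(0x71,0x78) -> 0x70
vd[6] tail/keep -> 0xb9
vd[7] tail/keep -> 0xd8

vd = [140, 154, 202, 34, 12, 112, 185, 216]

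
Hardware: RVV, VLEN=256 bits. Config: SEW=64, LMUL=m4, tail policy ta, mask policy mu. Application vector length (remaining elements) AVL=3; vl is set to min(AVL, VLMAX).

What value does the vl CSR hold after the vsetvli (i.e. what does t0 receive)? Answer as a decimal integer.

VLMAX = (256 × 4) / 64 = 16 lanes
vl ← min(3, 16) = 3

vl = 3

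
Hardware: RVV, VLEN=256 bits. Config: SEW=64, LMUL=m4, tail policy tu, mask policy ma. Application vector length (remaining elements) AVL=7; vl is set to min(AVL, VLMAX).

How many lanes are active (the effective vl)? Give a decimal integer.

VLMAX = VLEN×LMUL/SEW = 256×4/64 = 16
vl ← min(7, 16) = 7

vl = 7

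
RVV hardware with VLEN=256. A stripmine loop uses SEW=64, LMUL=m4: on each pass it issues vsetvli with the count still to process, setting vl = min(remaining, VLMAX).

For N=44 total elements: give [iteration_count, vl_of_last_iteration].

[iterations, last_vl] = [3, 12]

lanes per group: 256·4/64 = 16
iterations = ceil(44/16) = 3; final-pass vl = 12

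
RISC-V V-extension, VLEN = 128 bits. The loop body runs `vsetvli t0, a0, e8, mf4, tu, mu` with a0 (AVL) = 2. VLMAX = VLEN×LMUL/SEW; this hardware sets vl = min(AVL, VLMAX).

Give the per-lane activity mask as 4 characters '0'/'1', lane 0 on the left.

predicate = 1100

lanes per group: 128·1/4/8 = 4
AVL=2 ≤ VLMAX=4, so vl = 2
bits (lane 0 leftmost): 1100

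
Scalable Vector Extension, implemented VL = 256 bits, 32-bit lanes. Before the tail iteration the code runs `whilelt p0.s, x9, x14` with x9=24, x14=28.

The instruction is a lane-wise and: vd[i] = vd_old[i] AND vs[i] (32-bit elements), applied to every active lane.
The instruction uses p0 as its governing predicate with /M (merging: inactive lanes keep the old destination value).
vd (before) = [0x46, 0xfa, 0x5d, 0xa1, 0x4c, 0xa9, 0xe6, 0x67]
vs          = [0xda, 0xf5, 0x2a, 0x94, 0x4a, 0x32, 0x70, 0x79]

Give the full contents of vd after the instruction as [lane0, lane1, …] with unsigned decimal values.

256-bit reg / 32-bit elem → 8 lanes
p0[j] = (24+j < 28); true for j=0..3 → 4 lanes set
[0] and(0x46,0xda) = 0x42
[1] and(0xfa,0xf5) = 0xf0
[2] and(0x5d,0x2a) = 0x08
[3] and(0xa1,0x94) = 0x80
[4] tail/keep = 0x4c
[5] tail/keep = 0xa9
[6] tail/keep = 0xe6
[7] tail/keep = 0x67

vd = [66, 240, 8, 128, 76, 169, 230, 103]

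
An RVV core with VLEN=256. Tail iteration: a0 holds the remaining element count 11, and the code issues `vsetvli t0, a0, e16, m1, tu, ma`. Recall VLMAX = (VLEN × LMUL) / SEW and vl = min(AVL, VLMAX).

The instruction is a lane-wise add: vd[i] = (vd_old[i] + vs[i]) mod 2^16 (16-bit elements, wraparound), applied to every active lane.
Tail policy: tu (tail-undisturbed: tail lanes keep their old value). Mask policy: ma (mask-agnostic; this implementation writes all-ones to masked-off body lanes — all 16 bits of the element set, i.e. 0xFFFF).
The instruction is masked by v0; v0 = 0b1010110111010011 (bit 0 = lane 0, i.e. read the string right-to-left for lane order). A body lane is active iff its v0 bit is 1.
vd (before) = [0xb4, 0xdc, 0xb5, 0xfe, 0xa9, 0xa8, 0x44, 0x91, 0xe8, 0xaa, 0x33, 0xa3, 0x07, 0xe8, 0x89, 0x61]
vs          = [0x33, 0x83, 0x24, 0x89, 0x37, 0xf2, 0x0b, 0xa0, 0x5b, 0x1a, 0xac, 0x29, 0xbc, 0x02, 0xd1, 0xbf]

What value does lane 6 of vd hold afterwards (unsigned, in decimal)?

VLMAX = (256 × 1) / 16 = 16 lanes
vl = min(AVL, VLMAX) = min(11, 16) = 11
lane  0: add(0xb4,0x33) ⇒ 0xe7
lane  1: add(0xdc,0x83) ⇒ 0x15f
lane  2: mask-off/ones ⇒ 0xffff
lane  3: mask-off/ones ⇒ 0xffff
lane  4: add(0xa9,0x37) ⇒ 0xe0
lane  5: mask-off/ones ⇒ 0xffff
lane  6: add(0x44,0x0b) ⇒ 0x4f
lane  7: add(0x91,0xa0) ⇒ 0x131
lane  8: add(0xe8,0x5b) ⇒ 0x143
lane  9: mask-off/ones ⇒ 0xffff
lane 10: add(0x33,0xac) ⇒ 0xdf
lane 11: tail/keep ⇒ 0xa3
lane 12: tail/keep ⇒ 0x07
lane 13: tail/keep ⇒ 0xe8
lane 14: tail/keep ⇒ 0x89
lane 15: tail/keep ⇒ 0x61

vd[6] = 79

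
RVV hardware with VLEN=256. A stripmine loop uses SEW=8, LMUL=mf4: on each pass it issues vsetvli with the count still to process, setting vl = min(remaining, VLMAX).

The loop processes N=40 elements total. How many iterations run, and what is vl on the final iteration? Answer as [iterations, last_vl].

[iterations, last_vl] = [5, 8]

lanes per group: 256·1/4/8 = 8
N=40: ⌈40/8⌉ = 5 iters; last vl = 40 − 4×8 = 8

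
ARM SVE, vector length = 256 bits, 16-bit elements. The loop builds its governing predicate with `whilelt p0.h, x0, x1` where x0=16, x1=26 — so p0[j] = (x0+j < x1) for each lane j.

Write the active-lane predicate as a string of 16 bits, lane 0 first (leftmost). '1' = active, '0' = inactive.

register lanes = 256/16 = 16
p0[j] = (16+j < 26); true for j=0..9 → 10 lanes set
bits (lane 0 leftmost): 1111111111000000

predicate = 1111111111000000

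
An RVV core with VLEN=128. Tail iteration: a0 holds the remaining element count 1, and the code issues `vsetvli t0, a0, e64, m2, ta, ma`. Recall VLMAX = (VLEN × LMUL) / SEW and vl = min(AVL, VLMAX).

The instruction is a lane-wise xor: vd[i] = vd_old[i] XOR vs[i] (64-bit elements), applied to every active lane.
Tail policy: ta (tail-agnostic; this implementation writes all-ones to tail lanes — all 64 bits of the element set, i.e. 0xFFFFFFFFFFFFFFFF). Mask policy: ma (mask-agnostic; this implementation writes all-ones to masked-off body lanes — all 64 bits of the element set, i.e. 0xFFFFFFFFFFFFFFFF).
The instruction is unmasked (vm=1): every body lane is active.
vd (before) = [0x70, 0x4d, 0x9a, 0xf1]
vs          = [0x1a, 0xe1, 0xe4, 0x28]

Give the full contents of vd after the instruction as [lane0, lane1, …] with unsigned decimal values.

vd = [106, 18446744073709551615, 18446744073709551615, 18446744073709551615]

VLMAX = VLEN×LMUL/SEW = 128×2/64 = 4
AVL=1 ≤ VLMAX=4, so vl = 1
lane  0: xor(0x70,0x1a) ⇒ 0x6a
lane  1: tail/ones ⇒ 0xffffffffffffffff
lane  2: tail/ones ⇒ 0xffffffffffffffff
lane  3: tail/ones ⇒ 0xffffffffffffffff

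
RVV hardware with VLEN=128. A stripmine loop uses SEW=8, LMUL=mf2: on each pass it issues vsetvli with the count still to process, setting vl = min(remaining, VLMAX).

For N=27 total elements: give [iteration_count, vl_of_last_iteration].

[iterations, last_vl] = [4, 3]

VLMAX = VLEN×LMUL/SEW = 128×1/2/8 = 8
27 elements at 8/iter → 4 passes, remainder 3 on the last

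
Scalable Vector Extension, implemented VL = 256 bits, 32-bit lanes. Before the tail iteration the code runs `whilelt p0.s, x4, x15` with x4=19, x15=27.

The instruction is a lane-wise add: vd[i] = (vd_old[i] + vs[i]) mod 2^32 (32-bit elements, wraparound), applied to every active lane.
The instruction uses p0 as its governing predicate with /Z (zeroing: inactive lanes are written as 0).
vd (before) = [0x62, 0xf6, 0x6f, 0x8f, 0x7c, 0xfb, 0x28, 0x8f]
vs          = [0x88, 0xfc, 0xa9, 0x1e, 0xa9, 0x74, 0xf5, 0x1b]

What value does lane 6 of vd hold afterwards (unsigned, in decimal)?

vd[6] = 285

lane count: 256 div 32 = 8
p0[j] = (19+j < 27); true for j=0..7 → 8 lanes set
  i=0: add(0x62,0x88) → 234
  i=1: add(0xf6,0xfc) → 498
  i=2: add(0x6f,0xa9) → 280
  i=3: add(0x8f,0x1e) → 173
  i=4: add(0x7c,0xa9) → 293
  i=5: add(0xfb,0x74) → 367
  i=6: add(0x28,0xf5) → 285
  i=7: add(0x8f,0x1b) → 170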